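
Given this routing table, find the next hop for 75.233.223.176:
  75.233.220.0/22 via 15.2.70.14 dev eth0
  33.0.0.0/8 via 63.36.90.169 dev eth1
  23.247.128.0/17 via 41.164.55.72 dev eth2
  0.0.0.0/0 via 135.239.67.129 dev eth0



Longest prefix match for 75.233.223.176:
  /22 75.233.220.0: MATCH
  /8 33.0.0.0: no
  /17 23.247.128.0: no
  /0 0.0.0.0: MATCH
Selected: next-hop 15.2.70.14 via eth0 (matched /22)


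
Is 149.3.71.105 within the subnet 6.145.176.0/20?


Subnet network: 6.145.176.0
Test IP AND mask: 149.3.64.0
No, 149.3.71.105 is not in 6.145.176.0/20


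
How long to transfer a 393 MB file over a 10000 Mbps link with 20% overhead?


Effective throughput = 10000 * (1 - 20/100) = 8000 Mbps
File size in Mb = 393 * 8 = 3144 Mb
Time = 3144 / 8000
Time = 0.393 seconds


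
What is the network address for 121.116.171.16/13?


IP:   01111001.01110100.10101011.00010000
Mask: 11111111.11111000.00000000.00000000
AND operation:
Net:  01111001.01110000.00000000.00000000
Network: 121.112.0.0/13


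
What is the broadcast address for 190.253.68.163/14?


Network: 190.252.0.0/14
Host bits = 18
Set all host bits to 1:
Broadcast: 190.255.255.255


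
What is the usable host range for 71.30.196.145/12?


Network: 71.16.0.0
Broadcast: 71.31.255.255
First usable = network + 1
Last usable = broadcast - 1
Range: 71.16.0.1 to 71.31.255.254


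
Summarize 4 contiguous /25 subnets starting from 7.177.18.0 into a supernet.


Original prefix: /25
Number of subnets: 4 = 2^2
New prefix = 25 - 2 = 23
Supernet: 7.177.18.0/23


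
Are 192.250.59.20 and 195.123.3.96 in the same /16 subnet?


Mask: 255.255.0.0
192.250.59.20 AND mask = 192.250.0.0
195.123.3.96 AND mask = 195.123.0.0
No, different subnets (192.250.0.0 vs 195.123.0.0)


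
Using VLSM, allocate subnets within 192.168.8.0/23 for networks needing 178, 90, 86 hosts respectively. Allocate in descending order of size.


178 hosts -> /24 (254 usable): 192.168.8.0/24
90 hosts -> /25 (126 usable): 192.168.9.0/25
86 hosts -> /25 (126 usable): 192.168.9.128/25
Allocation: 192.168.8.0/24 (178 hosts, 254 usable); 192.168.9.0/25 (90 hosts, 126 usable); 192.168.9.128/25 (86 hosts, 126 usable)


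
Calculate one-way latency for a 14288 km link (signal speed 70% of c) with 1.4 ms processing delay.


Speed = 0.7 * 3e5 km/s = 210000 km/s
Propagation delay = 14288 / 210000 = 0.068 s = 68.0381 ms
Processing delay = 1.4 ms
Total one-way latency = 69.4381 ms


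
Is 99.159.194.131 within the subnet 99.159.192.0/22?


Subnet network: 99.159.192.0
Test IP AND mask: 99.159.192.0
Yes, 99.159.194.131 is in 99.159.192.0/22


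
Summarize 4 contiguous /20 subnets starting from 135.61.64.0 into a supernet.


Original prefix: /20
Number of subnets: 4 = 2^2
New prefix = 20 - 2 = 18
Supernet: 135.61.64.0/18


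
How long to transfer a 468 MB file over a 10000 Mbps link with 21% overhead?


Effective throughput = 10000 * (1 - 21/100) = 7900 Mbps
File size in Mb = 468 * 8 = 3744 Mb
Time = 3744 / 7900
Time = 0.4739 seconds


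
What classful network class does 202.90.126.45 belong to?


First octet: 202
Binary: 11001010
110xxxxx -> Class C (192-223)
Class C, default mask 255.255.255.0 (/24)


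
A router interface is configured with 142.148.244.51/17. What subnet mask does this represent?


/17 means 17 network bits, 15 host bits
Binary: 11111111111111111000000000000000
Mask: 255.255.128.0


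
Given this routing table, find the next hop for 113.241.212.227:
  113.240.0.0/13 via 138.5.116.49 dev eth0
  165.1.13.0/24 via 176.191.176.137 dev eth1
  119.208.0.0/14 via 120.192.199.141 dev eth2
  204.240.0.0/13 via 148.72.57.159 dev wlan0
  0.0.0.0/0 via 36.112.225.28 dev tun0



Longest prefix match for 113.241.212.227:
  /13 113.240.0.0: MATCH
  /24 165.1.13.0: no
  /14 119.208.0.0: no
  /13 204.240.0.0: no
  /0 0.0.0.0: MATCH
Selected: next-hop 138.5.116.49 via eth0 (matched /13)


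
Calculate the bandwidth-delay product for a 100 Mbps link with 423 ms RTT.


BDP = bandwidth * RTT
= 100 Mbps * 423 ms
= 100 * 1e6 * 423 / 1000 bits
= 42300000 bits
= 5287500 bytes
= 5163.5742 KB
BDP = 42300000 bits (5287500 bytes)


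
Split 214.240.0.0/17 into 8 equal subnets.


New prefix = 17 + 3 = 20
Each subnet has 4096 addresses
  214.240.0.0/20
  214.240.16.0/20
  214.240.32.0/20
  214.240.48.0/20
  214.240.64.0/20
  214.240.80.0/20
  214.240.96.0/20
  214.240.112.0/20
Subnets: 214.240.0.0/20, 214.240.16.0/20, 214.240.32.0/20, 214.240.48.0/20, 214.240.64.0/20, 214.240.80.0/20, 214.240.96.0/20, 214.240.112.0/20


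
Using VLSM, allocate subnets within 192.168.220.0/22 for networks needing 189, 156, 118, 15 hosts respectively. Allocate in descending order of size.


189 hosts -> /24 (254 usable): 192.168.220.0/24
156 hosts -> /24 (254 usable): 192.168.221.0/24
118 hosts -> /25 (126 usable): 192.168.222.0/25
15 hosts -> /27 (30 usable): 192.168.222.128/27
Allocation: 192.168.220.0/24 (189 hosts, 254 usable); 192.168.221.0/24 (156 hosts, 254 usable); 192.168.222.0/25 (118 hosts, 126 usable); 192.168.222.128/27 (15 hosts, 30 usable)


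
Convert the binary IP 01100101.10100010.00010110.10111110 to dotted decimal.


01100101 = 101
10100010 = 162
00010110 = 22
10111110 = 190
IP: 101.162.22.190


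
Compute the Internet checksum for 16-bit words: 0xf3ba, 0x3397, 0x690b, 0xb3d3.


Sum all words (with carry folding):
+ 0xf3ba = 0xf3ba
+ 0x3397 = 0x2752
+ 0x690b = 0x905d
+ 0xb3d3 = 0x4431
One's complement: ~0x4431
Checksum = 0xbbce


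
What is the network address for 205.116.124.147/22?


IP:   11001101.01110100.01111100.10010011
Mask: 11111111.11111111.11111100.00000000
AND operation:
Net:  11001101.01110100.01111100.00000000
Network: 205.116.124.0/22


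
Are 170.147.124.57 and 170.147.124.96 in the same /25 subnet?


Mask: 255.255.255.128
170.147.124.57 AND mask = 170.147.124.0
170.147.124.96 AND mask = 170.147.124.0
Yes, same subnet (170.147.124.0)


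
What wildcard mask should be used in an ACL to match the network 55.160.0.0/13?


Subnet mask: 255.248.0.0
Wildcard = 255.255.255.255 - subnet mask
255 - 255 = 0
255 - 248 = 7
255 - 0 = 255
255 - 0 = 255
Wildcard: 0.7.255.255


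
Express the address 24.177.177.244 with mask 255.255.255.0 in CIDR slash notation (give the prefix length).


Binary: 11111111.11111111.11111111.00000000
Count leading 1s
Prefix: /24


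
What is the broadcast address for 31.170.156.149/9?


Network: 31.128.0.0/9
Host bits = 23
Set all host bits to 1:
Broadcast: 31.255.255.255


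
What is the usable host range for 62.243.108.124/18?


Network: 62.243.64.0
Broadcast: 62.243.127.255
First usable = network + 1
Last usable = broadcast - 1
Range: 62.243.64.1 to 62.243.127.254


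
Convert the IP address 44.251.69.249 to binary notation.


44 = 00101100
251 = 11111011
69 = 01000101
249 = 11111001
Binary: 00101100.11111011.01000101.11111001


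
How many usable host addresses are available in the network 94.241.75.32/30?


Host bits = 32 - 30 = 2
Total addresses = 2^2 = 4
Usable = total - 2 (network and broadcast)
Usable hosts: 2


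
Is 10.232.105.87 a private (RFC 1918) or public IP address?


RFC 1918 private ranges:
  10.0.0.0/8 (10.0.0.0 - 10.255.255.255)
  172.16.0.0/12 (172.16.0.0 - 172.31.255.255)
  192.168.0.0/16 (192.168.0.0 - 192.168.255.255)
Private (in 10.0.0.0/8)


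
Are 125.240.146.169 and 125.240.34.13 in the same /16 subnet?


Mask: 255.255.0.0
125.240.146.169 AND mask = 125.240.0.0
125.240.34.13 AND mask = 125.240.0.0
Yes, same subnet (125.240.0.0)


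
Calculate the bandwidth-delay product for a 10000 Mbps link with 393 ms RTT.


BDP = bandwidth * RTT
= 10000 Mbps * 393 ms
= 10000 * 1e6 * 393 / 1000 bits
= 3930000000 bits
= 491250000 bytes
= 479736.3281 KB
BDP = 3930000000 bits (491250000 bytes)


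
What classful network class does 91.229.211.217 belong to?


First octet: 91
Binary: 01011011
0xxxxxxx -> Class A (1-126)
Class A, default mask 255.0.0.0 (/8)


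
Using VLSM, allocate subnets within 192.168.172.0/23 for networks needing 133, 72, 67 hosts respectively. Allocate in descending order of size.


133 hosts -> /24 (254 usable): 192.168.172.0/24
72 hosts -> /25 (126 usable): 192.168.173.0/25
67 hosts -> /25 (126 usable): 192.168.173.128/25
Allocation: 192.168.172.0/24 (133 hosts, 254 usable); 192.168.173.0/25 (72 hosts, 126 usable); 192.168.173.128/25 (67 hosts, 126 usable)


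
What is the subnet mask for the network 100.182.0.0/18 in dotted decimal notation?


/18 means 18 network bits, 14 host bits
Binary: 11111111111111111100000000000000
Mask: 255.255.192.0


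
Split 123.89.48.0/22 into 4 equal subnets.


New prefix = 22 + 2 = 24
Each subnet has 256 addresses
  123.89.48.0/24
  123.89.49.0/24
  123.89.50.0/24
  123.89.51.0/24
Subnets: 123.89.48.0/24, 123.89.49.0/24, 123.89.50.0/24, 123.89.51.0/24


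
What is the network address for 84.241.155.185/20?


IP:   01010100.11110001.10011011.10111001
Mask: 11111111.11111111.11110000.00000000
AND operation:
Net:  01010100.11110001.10010000.00000000
Network: 84.241.144.0/20


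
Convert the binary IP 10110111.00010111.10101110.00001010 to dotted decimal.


10110111 = 183
00010111 = 23
10101110 = 174
00001010 = 10
IP: 183.23.174.10


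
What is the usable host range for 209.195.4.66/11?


Network: 209.192.0.0
Broadcast: 209.223.255.255
First usable = network + 1
Last usable = broadcast - 1
Range: 209.192.0.1 to 209.223.255.254


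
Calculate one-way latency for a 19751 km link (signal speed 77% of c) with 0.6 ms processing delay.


Speed = 0.77 * 3e5 km/s = 231000 km/s
Propagation delay = 19751 / 231000 = 0.0855 s = 85.5022 ms
Processing delay = 0.6 ms
Total one-way latency = 86.1022 ms


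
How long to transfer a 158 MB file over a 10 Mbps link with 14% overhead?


Effective throughput = 10 * (1 - 14/100) = 8.6 Mbps
File size in Mb = 158 * 8 = 1264 Mb
Time = 1264 / 8.6
Time = 146.9767 seconds


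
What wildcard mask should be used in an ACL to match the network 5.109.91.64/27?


Subnet mask: 255.255.255.224
Wildcard = 255.255.255.255 - subnet mask
255 - 255 = 0
255 - 255 = 0
255 - 255 = 0
255 - 224 = 31
Wildcard: 0.0.0.31


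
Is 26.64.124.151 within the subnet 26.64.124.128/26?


Subnet network: 26.64.124.128
Test IP AND mask: 26.64.124.128
Yes, 26.64.124.151 is in 26.64.124.128/26


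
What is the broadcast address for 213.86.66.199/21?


Network: 213.86.64.0/21
Host bits = 11
Set all host bits to 1:
Broadcast: 213.86.71.255


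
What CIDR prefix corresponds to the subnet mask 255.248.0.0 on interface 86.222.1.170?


Binary: 11111111.11111000.00000000.00000000
Count leading 1s
Prefix: /13


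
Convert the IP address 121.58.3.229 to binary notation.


121 = 01111001
58 = 00111010
3 = 00000011
229 = 11100101
Binary: 01111001.00111010.00000011.11100101


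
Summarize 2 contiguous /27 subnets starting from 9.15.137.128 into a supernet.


Original prefix: /27
Number of subnets: 2 = 2^1
New prefix = 27 - 1 = 26
Supernet: 9.15.137.128/26


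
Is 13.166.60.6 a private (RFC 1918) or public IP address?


RFC 1918 private ranges:
  10.0.0.0/8 (10.0.0.0 - 10.255.255.255)
  172.16.0.0/12 (172.16.0.0 - 172.31.255.255)
  192.168.0.0/16 (192.168.0.0 - 192.168.255.255)
Public (not in any RFC 1918 range)


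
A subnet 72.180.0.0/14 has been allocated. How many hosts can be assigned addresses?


Host bits = 32 - 14 = 18
Total addresses = 2^18 = 262144
Usable = total - 2 (network and broadcast)
Usable hosts: 262142


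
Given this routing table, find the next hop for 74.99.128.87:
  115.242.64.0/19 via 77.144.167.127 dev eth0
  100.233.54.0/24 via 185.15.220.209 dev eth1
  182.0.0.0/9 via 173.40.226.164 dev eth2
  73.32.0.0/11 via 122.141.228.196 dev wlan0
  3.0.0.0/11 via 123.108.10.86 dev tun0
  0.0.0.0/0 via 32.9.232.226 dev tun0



Longest prefix match for 74.99.128.87:
  /19 115.242.64.0: no
  /24 100.233.54.0: no
  /9 182.0.0.0: no
  /11 73.32.0.0: no
  /11 3.0.0.0: no
  /0 0.0.0.0: MATCH
Selected: next-hop 32.9.232.226 via tun0 (matched /0)


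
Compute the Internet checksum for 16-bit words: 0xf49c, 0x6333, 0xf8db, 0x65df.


Sum all words (with carry folding):
+ 0xf49c = 0xf49c
+ 0x6333 = 0x57d0
+ 0xf8db = 0x50ac
+ 0x65df = 0xb68b
One's complement: ~0xb68b
Checksum = 0x4974


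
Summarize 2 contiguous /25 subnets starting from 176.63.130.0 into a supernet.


Original prefix: /25
Number of subnets: 2 = 2^1
New prefix = 25 - 1 = 24
Supernet: 176.63.130.0/24


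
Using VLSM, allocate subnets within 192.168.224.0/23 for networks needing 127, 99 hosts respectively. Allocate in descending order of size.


127 hosts -> /24 (254 usable): 192.168.224.0/24
99 hosts -> /25 (126 usable): 192.168.225.0/25
Allocation: 192.168.224.0/24 (127 hosts, 254 usable); 192.168.225.0/25 (99 hosts, 126 usable)


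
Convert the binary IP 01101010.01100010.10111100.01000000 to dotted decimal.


01101010 = 106
01100010 = 98
10111100 = 188
01000000 = 64
IP: 106.98.188.64


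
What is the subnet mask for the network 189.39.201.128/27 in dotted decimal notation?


/27 means 27 network bits, 5 host bits
Binary: 11111111111111111111111111100000
Mask: 255.255.255.224


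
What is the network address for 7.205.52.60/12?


IP:   00000111.11001101.00110100.00111100
Mask: 11111111.11110000.00000000.00000000
AND operation:
Net:  00000111.11000000.00000000.00000000
Network: 7.192.0.0/12


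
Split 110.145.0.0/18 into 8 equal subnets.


New prefix = 18 + 3 = 21
Each subnet has 2048 addresses
  110.145.0.0/21
  110.145.8.0/21
  110.145.16.0/21
  110.145.24.0/21
  110.145.32.0/21
  110.145.40.0/21
  110.145.48.0/21
  110.145.56.0/21
Subnets: 110.145.0.0/21, 110.145.8.0/21, 110.145.16.0/21, 110.145.24.0/21, 110.145.32.0/21, 110.145.40.0/21, 110.145.48.0/21, 110.145.56.0/21


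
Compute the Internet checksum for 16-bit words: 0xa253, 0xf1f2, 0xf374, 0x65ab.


Sum all words (with carry folding):
+ 0xa253 = 0xa253
+ 0xf1f2 = 0x9446
+ 0xf374 = 0x87bb
+ 0x65ab = 0xed66
One's complement: ~0xed66
Checksum = 0x1299


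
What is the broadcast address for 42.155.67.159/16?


Network: 42.155.0.0/16
Host bits = 16
Set all host bits to 1:
Broadcast: 42.155.255.255


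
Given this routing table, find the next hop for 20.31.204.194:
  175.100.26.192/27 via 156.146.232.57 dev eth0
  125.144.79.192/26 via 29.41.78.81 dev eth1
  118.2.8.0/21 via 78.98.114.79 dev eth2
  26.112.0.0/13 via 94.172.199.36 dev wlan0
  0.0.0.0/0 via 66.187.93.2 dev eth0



Longest prefix match for 20.31.204.194:
  /27 175.100.26.192: no
  /26 125.144.79.192: no
  /21 118.2.8.0: no
  /13 26.112.0.0: no
  /0 0.0.0.0: MATCH
Selected: next-hop 66.187.93.2 via eth0 (matched /0)


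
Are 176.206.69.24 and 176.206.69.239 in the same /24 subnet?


Mask: 255.255.255.0
176.206.69.24 AND mask = 176.206.69.0
176.206.69.239 AND mask = 176.206.69.0
Yes, same subnet (176.206.69.0)


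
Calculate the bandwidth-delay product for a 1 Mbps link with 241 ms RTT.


BDP = bandwidth * RTT
= 1 Mbps * 241 ms
= 1 * 1e6 * 241 / 1000 bits
= 241000 bits
= 30125 bytes
= 29.4189 KB
BDP = 241000 bits (30125 bytes)


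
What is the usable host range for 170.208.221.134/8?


Network: 170.0.0.0
Broadcast: 170.255.255.255
First usable = network + 1
Last usable = broadcast - 1
Range: 170.0.0.1 to 170.255.255.254


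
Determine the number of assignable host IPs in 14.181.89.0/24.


Host bits = 32 - 24 = 8
Total addresses = 2^8 = 256
Usable = total - 2 (network and broadcast)
Usable hosts: 254


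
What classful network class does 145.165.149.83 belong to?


First octet: 145
Binary: 10010001
10xxxxxx -> Class B (128-191)
Class B, default mask 255.255.0.0 (/16)


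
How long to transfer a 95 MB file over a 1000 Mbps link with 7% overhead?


Effective throughput = 1000 * (1 - 7/100) = 930.0 Mbps
File size in Mb = 95 * 8 = 760 Mb
Time = 760 / 930.0
Time = 0.8172 seconds


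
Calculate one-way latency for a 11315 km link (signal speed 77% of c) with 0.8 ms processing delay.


Speed = 0.77 * 3e5 km/s = 231000 km/s
Propagation delay = 11315 / 231000 = 0.049 s = 48.9827 ms
Processing delay = 0.8 ms
Total one-way latency = 49.7827 ms


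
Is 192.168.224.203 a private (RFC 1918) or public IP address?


RFC 1918 private ranges:
  10.0.0.0/8 (10.0.0.0 - 10.255.255.255)
  172.16.0.0/12 (172.16.0.0 - 172.31.255.255)
  192.168.0.0/16 (192.168.0.0 - 192.168.255.255)
Private (in 192.168.0.0/16)


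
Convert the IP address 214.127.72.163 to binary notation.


214 = 11010110
127 = 01111111
72 = 01001000
163 = 10100011
Binary: 11010110.01111111.01001000.10100011


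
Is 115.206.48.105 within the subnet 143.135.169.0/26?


Subnet network: 143.135.169.0
Test IP AND mask: 115.206.48.64
No, 115.206.48.105 is not in 143.135.169.0/26


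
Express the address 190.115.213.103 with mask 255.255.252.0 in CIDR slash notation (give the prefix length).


Binary: 11111111.11111111.11111100.00000000
Count leading 1s
Prefix: /22


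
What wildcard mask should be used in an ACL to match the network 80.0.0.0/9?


Subnet mask: 255.128.0.0
Wildcard = 255.255.255.255 - subnet mask
255 - 255 = 0
255 - 128 = 127
255 - 0 = 255
255 - 0 = 255
Wildcard: 0.127.255.255


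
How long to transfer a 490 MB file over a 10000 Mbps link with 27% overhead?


Effective throughput = 10000 * (1 - 27/100) = 7300 Mbps
File size in Mb = 490 * 8 = 3920 Mb
Time = 3920 / 7300
Time = 0.537 seconds


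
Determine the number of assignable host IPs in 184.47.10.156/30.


Host bits = 32 - 30 = 2
Total addresses = 2^2 = 4
Usable = total - 2 (network and broadcast)
Usable hosts: 2


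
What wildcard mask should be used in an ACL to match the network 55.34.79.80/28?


Subnet mask: 255.255.255.240
Wildcard = 255.255.255.255 - subnet mask
255 - 255 = 0
255 - 255 = 0
255 - 255 = 0
255 - 240 = 15
Wildcard: 0.0.0.15


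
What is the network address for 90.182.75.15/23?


IP:   01011010.10110110.01001011.00001111
Mask: 11111111.11111111.11111110.00000000
AND operation:
Net:  01011010.10110110.01001010.00000000
Network: 90.182.74.0/23


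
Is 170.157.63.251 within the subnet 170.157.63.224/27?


Subnet network: 170.157.63.224
Test IP AND mask: 170.157.63.224
Yes, 170.157.63.251 is in 170.157.63.224/27


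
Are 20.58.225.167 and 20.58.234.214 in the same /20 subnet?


Mask: 255.255.240.0
20.58.225.167 AND mask = 20.58.224.0
20.58.234.214 AND mask = 20.58.224.0
Yes, same subnet (20.58.224.0)


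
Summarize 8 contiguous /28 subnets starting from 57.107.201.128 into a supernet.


Original prefix: /28
Number of subnets: 8 = 2^3
New prefix = 28 - 3 = 25
Supernet: 57.107.201.128/25


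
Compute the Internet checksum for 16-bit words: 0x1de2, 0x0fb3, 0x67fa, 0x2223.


Sum all words (with carry folding):
+ 0x1de2 = 0x1de2
+ 0x0fb3 = 0x2d95
+ 0x67fa = 0x958f
+ 0x2223 = 0xb7b2
One's complement: ~0xb7b2
Checksum = 0x484d


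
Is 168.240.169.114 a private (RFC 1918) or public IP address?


RFC 1918 private ranges:
  10.0.0.0/8 (10.0.0.0 - 10.255.255.255)
  172.16.0.0/12 (172.16.0.0 - 172.31.255.255)
  192.168.0.0/16 (192.168.0.0 - 192.168.255.255)
Public (not in any RFC 1918 range)


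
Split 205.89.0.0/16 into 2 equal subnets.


New prefix = 16 + 1 = 17
Each subnet has 32768 addresses
  205.89.0.0/17
  205.89.128.0/17
Subnets: 205.89.0.0/17, 205.89.128.0/17


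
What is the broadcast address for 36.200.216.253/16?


Network: 36.200.0.0/16
Host bits = 16
Set all host bits to 1:
Broadcast: 36.200.255.255


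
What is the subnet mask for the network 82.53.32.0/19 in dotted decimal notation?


/19 means 19 network bits, 13 host bits
Binary: 11111111111111111110000000000000
Mask: 255.255.224.0


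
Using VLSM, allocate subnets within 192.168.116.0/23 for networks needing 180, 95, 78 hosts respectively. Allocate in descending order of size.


180 hosts -> /24 (254 usable): 192.168.116.0/24
95 hosts -> /25 (126 usable): 192.168.117.0/25
78 hosts -> /25 (126 usable): 192.168.117.128/25
Allocation: 192.168.116.0/24 (180 hosts, 254 usable); 192.168.117.0/25 (95 hosts, 126 usable); 192.168.117.128/25 (78 hosts, 126 usable)


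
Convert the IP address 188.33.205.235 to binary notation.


188 = 10111100
33 = 00100001
205 = 11001101
235 = 11101011
Binary: 10111100.00100001.11001101.11101011


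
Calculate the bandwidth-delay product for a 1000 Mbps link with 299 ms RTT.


BDP = bandwidth * RTT
= 1000 Mbps * 299 ms
= 1000 * 1e6 * 299 / 1000 bits
= 299000000 bits
= 37375000 bytes
= 36499.0234 KB
BDP = 299000000 bits (37375000 bytes)


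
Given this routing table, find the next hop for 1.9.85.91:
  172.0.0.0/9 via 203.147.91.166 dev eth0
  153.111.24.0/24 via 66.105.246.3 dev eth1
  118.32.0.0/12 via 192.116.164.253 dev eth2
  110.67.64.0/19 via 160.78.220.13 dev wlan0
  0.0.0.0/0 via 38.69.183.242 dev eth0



Longest prefix match for 1.9.85.91:
  /9 172.0.0.0: no
  /24 153.111.24.0: no
  /12 118.32.0.0: no
  /19 110.67.64.0: no
  /0 0.0.0.0: MATCH
Selected: next-hop 38.69.183.242 via eth0 (matched /0)


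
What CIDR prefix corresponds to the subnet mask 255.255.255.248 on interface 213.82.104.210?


Binary: 11111111.11111111.11111111.11111000
Count leading 1s
Prefix: /29


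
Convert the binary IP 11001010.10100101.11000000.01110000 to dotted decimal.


11001010 = 202
10100101 = 165
11000000 = 192
01110000 = 112
IP: 202.165.192.112


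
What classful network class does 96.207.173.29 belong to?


First octet: 96
Binary: 01100000
0xxxxxxx -> Class A (1-126)
Class A, default mask 255.0.0.0 (/8)


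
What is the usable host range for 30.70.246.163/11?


Network: 30.64.0.0
Broadcast: 30.95.255.255
First usable = network + 1
Last usable = broadcast - 1
Range: 30.64.0.1 to 30.95.255.254


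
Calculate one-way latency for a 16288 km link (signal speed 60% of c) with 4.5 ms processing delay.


Speed = 0.6 * 3e5 km/s = 180000 km/s
Propagation delay = 16288 / 180000 = 0.0905 s = 90.4889 ms
Processing delay = 4.5 ms
Total one-way latency = 94.9889 ms


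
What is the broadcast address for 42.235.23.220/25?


Network: 42.235.23.128/25
Host bits = 7
Set all host bits to 1:
Broadcast: 42.235.23.255


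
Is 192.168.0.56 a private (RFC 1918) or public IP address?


RFC 1918 private ranges:
  10.0.0.0/8 (10.0.0.0 - 10.255.255.255)
  172.16.0.0/12 (172.16.0.0 - 172.31.255.255)
  192.168.0.0/16 (192.168.0.0 - 192.168.255.255)
Private (in 192.168.0.0/16)


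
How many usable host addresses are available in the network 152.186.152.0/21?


Host bits = 32 - 21 = 11
Total addresses = 2^11 = 2048
Usable = total - 2 (network and broadcast)
Usable hosts: 2046


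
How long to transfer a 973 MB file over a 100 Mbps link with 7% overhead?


Effective throughput = 100 * (1 - 7/100) = 93 Mbps
File size in Mb = 973 * 8 = 7784 Mb
Time = 7784 / 93
Time = 83.6989 seconds


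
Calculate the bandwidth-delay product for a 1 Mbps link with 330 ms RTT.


BDP = bandwidth * RTT
= 1 Mbps * 330 ms
= 1 * 1e6 * 330 / 1000 bits
= 330000 bits
= 41250 bytes
= 40.2832 KB
BDP = 330000 bits (41250 bytes)


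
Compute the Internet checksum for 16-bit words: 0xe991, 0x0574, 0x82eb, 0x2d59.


Sum all words (with carry folding):
+ 0xe991 = 0xe991
+ 0x0574 = 0xef05
+ 0x82eb = 0x71f1
+ 0x2d59 = 0x9f4a
One's complement: ~0x9f4a
Checksum = 0x60b5


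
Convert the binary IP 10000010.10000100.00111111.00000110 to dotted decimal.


10000010 = 130
10000100 = 132
00111111 = 63
00000110 = 6
IP: 130.132.63.6


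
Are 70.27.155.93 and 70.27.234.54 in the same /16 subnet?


Mask: 255.255.0.0
70.27.155.93 AND mask = 70.27.0.0
70.27.234.54 AND mask = 70.27.0.0
Yes, same subnet (70.27.0.0)


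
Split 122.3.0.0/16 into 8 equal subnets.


New prefix = 16 + 3 = 19
Each subnet has 8192 addresses
  122.3.0.0/19
  122.3.32.0/19
  122.3.64.0/19
  122.3.96.0/19
  122.3.128.0/19
  122.3.160.0/19
  122.3.192.0/19
  122.3.224.0/19
Subnets: 122.3.0.0/19, 122.3.32.0/19, 122.3.64.0/19, 122.3.96.0/19, 122.3.128.0/19, 122.3.160.0/19, 122.3.192.0/19, 122.3.224.0/19


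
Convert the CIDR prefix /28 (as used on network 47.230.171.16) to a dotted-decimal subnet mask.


/28 means 28 network bits, 4 host bits
Binary: 11111111111111111111111111110000
Mask: 255.255.255.240


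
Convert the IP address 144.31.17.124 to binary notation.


144 = 10010000
31 = 00011111
17 = 00010001
124 = 01111100
Binary: 10010000.00011111.00010001.01111100


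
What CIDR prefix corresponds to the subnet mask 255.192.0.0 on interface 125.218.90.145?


Binary: 11111111.11000000.00000000.00000000
Count leading 1s
Prefix: /10


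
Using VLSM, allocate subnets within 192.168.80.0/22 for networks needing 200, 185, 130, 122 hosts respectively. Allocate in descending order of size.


200 hosts -> /24 (254 usable): 192.168.80.0/24
185 hosts -> /24 (254 usable): 192.168.81.0/24
130 hosts -> /24 (254 usable): 192.168.82.0/24
122 hosts -> /25 (126 usable): 192.168.83.0/25
Allocation: 192.168.80.0/24 (200 hosts, 254 usable); 192.168.81.0/24 (185 hosts, 254 usable); 192.168.82.0/24 (130 hosts, 254 usable); 192.168.83.0/25 (122 hosts, 126 usable)


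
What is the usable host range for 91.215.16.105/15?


Network: 91.214.0.0
Broadcast: 91.215.255.255
First usable = network + 1
Last usable = broadcast - 1
Range: 91.214.0.1 to 91.215.255.254


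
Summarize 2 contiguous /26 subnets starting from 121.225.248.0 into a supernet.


Original prefix: /26
Number of subnets: 2 = 2^1
New prefix = 26 - 1 = 25
Supernet: 121.225.248.0/25


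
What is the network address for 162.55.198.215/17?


IP:   10100010.00110111.11000110.11010111
Mask: 11111111.11111111.10000000.00000000
AND operation:
Net:  10100010.00110111.10000000.00000000
Network: 162.55.128.0/17


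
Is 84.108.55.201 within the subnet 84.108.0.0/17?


Subnet network: 84.108.0.0
Test IP AND mask: 84.108.0.0
Yes, 84.108.55.201 is in 84.108.0.0/17


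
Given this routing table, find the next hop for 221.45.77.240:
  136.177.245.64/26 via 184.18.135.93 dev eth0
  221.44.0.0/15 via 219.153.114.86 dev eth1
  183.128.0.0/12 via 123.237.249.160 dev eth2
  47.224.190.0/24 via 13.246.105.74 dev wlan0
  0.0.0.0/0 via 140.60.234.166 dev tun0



Longest prefix match for 221.45.77.240:
  /26 136.177.245.64: no
  /15 221.44.0.0: MATCH
  /12 183.128.0.0: no
  /24 47.224.190.0: no
  /0 0.0.0.0: MATCH
Selected: next-hop 219.153.114.86 via eth1 (matched /15)


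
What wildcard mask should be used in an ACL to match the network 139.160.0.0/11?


Subnet mask: 255.224.0.0
Wildcard = 255.255.255.255 - subnet mask
255 - 255 = 0
255 - 224 = 31
255 - 0 = 255
255 - 0 = 255
Wildcard: 0.31.255.255


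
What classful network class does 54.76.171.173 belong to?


First octet: 54
Binary: 00110110
0xxxxxxx -> Class A (1-126)
Class A, default mask 255.0.0.0 (/8)


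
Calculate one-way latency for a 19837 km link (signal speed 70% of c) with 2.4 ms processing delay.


Speed = 0.7 * 3e5 km/s = 210000 km/s
Propagation delay = 19837 / 210000 = 0.0945 s = 94.4619 ms
Processing delay = 2.4 ms
Total one-way latency = 96.8619 ms


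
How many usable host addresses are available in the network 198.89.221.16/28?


Host bits = 32 - 28 = 4
Total addresses = 2^4 = 16
Usable = total - 2 (network and broadcast)
Usable hosts: 14


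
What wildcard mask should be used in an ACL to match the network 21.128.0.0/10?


Subnet mask: 255.192.0.0
Wildcard = 255.255.255.255 - subnet mask
255 - 255 = 0
255 - 192 = 63
255 - 0 = 255
255 - 0 = 255
Wildcard: 0.63.255.255


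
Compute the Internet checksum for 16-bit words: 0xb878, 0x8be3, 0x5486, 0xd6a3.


Sum all words (with carry folding):
+ 0xb878 = 0xb878
+ 0x8be3 = 0x445c
+ 0x5486 = 0x98e2
+ 0xd6a3 = 0x6f86
One's complement: ~0x6f86
Checksum = 0x9079


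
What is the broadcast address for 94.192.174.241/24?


Network: 94.192.174.0/24
Host bits = 8
Set all host bits to 1:
Broadcast: 94.192.174.255


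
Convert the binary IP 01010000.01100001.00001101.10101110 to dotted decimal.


01010000 = 80
01100001 = 97
00001101 = 13
10101110 = 174
IP: 80.97.13.174


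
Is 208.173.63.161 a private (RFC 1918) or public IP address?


RFC 1918 private ranges:
  10.0.0.0/8 (10.0.0.0 - 10.255.255.255)
  172.16.0.0/12 (172.16.0.0 - 172.31.255.255)
  192.168.0.0/16 (192.168.0.0 - 192.168.255.255)
Public (not in any RFC 1918 range)


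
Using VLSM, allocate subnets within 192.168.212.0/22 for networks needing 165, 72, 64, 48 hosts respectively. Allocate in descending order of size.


165 hosts -> /24 (254 usable): 192.168.212.0/24
72 hosts -> /25 (126 usable): 192.168.213.0/25
64 hosts -> /25 (126 usable): 192.168.213.128/25
48 hosts -> /26 (62 usable): 192.168.214.0/26
Allocation: 192.168.212.0/24 (165 hosts, 254 usable); 192.168.213.0/25 (72 hosts, 126 usable); 192.168.213.128/25 (64 hosts, 126 usable); 192.168.214.0/26 (48 hosts, 62 usable)


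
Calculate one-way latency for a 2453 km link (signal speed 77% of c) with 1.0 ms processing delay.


Speed = 0.77 * 3e5 km/s = 231000 km/s
Propagation delay = 2453 / 231000 = 0.0106 s = 10.619 ms
Processing delay = 1.0 ms
Total one-way latency = 11.619 ms


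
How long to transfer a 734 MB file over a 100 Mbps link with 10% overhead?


Effective throughput = 100 * (1 - 10/100) = 90 Mbps
File size in Mb = 734 * 8 = 5872 Mb
Time = 5872 / 90
Time = 65.2444 seconds


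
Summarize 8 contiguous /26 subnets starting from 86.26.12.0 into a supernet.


Original prefix: /26
Number of subnets: 8 = 2^3
New prefix = 26 - 3 = 23
Supernet: 86.26.12.0/23


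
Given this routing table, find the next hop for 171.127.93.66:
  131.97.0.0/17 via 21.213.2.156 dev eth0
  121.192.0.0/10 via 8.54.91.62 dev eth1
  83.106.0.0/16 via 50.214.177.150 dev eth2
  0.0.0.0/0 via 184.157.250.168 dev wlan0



Longest prefix match for 171.127.93.66:
  /17 131.97.0.0: no
  /10 121.192.0.0: no
  /16 83.106.0.0: no
  /0 0.0.0.0: MATCH
Selected: next-hop 184.157.250.168 via wlan0 (matched /0)


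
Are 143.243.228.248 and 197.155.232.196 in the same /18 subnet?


Mask: 255.255.192.0
143.243.228.248 AND mask = 143.243.192.0
197.155.232.196 AND mask = 197.155.192.0
No, different subnets (143.243.192.0 vs 197.155.192.0)


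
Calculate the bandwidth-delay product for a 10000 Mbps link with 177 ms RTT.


BDP = bandwidth * RTT
= 10000 Mbps * 177 ms
= 10000 * 1e6 * 177 / 1000 bits
= 1770000000 bits
= 221250000 bytes
= 216064.4531 KB
BDP = 1770000000 bits (221250000 bytes)


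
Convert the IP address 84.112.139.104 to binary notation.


84 = 01010100
112 = 01110000
139 = 10001011
104 = 01101000
Binary: 01010100.01110000.10001011.01101000


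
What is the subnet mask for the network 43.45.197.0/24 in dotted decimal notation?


/24 means 24 network bits, 8 host bits
Binary: 11111111111111111111111100000000
Mask: 255.255.255.0


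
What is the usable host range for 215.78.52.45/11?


Network: 215.64.0.0
Broadcast: 215.95.255.255
First usable = network + 1
Last usable = broadcast - 1
Range: 215.64.0.1 to 215.95.255.254


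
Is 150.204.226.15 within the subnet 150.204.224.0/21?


Subnet network: 150.204.224.0
Test IP AND mask: 150.204.224.0
Yes, 150.204.226.15 is in 150.204.224.0/21


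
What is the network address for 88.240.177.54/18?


IP:   01011000.11110000.10110001.00110110
Mask: 11111111.11111111.11000000.00000000
AND operation:
Net:  01011000.11110000.10000000.00000000
Network: 88.240.128.0/18


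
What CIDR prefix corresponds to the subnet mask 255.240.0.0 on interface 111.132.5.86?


Binary: 11111111.11110000.00000000.00000000
Count leading 1s
Prefix: /12


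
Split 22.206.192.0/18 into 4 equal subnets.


New prefix = 18 + 2 = 20
Each subnet has 4096 addresses
  22.206.192.0/20
  22.206.208.0/20
  22.206.224.0/20
  22.206.240.0/20
Subnets: 22.206.192.0/20, 22.206.208.0/20, 22.206.224.0/20, 22.206.240.0/20


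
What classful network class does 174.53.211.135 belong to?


First octet: 174
Binary: 10101110
10xxxxxx -> Class B (128-191)
Class B, default mask 255.255.0.0 (/16)


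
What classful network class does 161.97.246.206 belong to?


First octet: 161
Binary: 10100001
10xxxxxx -> Class B (128-191)
Class B, default mask 255.255.0.0 (/16)


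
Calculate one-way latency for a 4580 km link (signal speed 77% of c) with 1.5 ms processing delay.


Speed = 0.77 * 3e5 km/s = 231000 km/s
Propagation delay = 4580 / 231000 = 0.0198 s = 19.8268 ms
Processing delay = 1.5 ms
Total one-way latency = 21.3268 ms


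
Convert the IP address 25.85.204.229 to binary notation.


25 = 00011001
85 = 01010101
204 = 11001100
229 = 11100101
Binary: 00011001.01010101.11001100.11100101


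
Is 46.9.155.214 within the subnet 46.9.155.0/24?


Subnet network: 46.9.155.0
Test IP AND mask: 46.9.155.0
Yes, 46.9.155.214 is in 46.9.155.0/24


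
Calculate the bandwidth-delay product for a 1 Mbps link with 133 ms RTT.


BDP = bandwidth * RTT
= 1 Mbps * 133 ms
= 1 * 1e6 * 133 / 1000 bits
= 133000 bits
= 16625 bytes
= 16.2354 KB
BDP = 133000 bits (16625 bytes)


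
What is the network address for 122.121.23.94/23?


IP:   01111010.01111001.00010111.01011110
Mask: 11111111.11111111.11111110.00000000
AND operation:
Net:  01111010.01111001.00010110.00000000
Network: 122.121.22.0/23


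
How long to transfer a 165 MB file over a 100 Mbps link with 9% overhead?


Effective throughput = 100 * (1 - 9/100) = 91 Mbps
File size in Mb = 165 * 8 = 1320 Mb
Time = 1320 / 91
Time = 14.5055 seconds


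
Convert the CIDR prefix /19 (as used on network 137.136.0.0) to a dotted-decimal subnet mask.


/19 means 19 network bits, 13 host bits
Binary: 11111111111111111110000000000000
Mask: 255.255.224.0


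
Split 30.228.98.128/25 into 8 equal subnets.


New prefix = 25 + 3 = 28
Each subnet has 16 addresses
  30.228.98.128/28
  30.228.98.144/28
  30.228.98.160/28
  30.228.98.176/28
  30.228.98.192/28
  30.228.98.208/28
  30.228.98.224/28
  30.228.98.240/28
Subnets: 30.228.98.128/28, 30.228.98.144/28, 30.228.98.160/28, 30.228.98.176/28, 30.228.98.192/28, 30.228.98.208/28, 30.228.98.224/28, 30.228.98.240/28


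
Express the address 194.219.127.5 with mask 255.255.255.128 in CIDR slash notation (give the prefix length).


Binary: 11111111.11111111.11111111.10000000
Count leading 1s
Prefix: /25


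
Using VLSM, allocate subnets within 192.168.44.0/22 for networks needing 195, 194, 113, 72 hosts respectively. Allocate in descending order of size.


195 hosts -> /24 (254 usable): 192.168.44.0/24
194 hosts -> /24 (254 usable): 192.168.45.0/24
113 hosts -> /25 (126 usable): 192.168.46.0/25
72 hosts -> /25 (126 usable): 192.168.46.128/25
Allocation: 192.168.44.0/24 (195 hosts, 254 usable); 192.168.45.0/24 (194 hosts, 254 usable); 192.168.46.0/25 (113 hosts, 126 usable); 192.168.46.128/25 (72 hosts, 126 usable)


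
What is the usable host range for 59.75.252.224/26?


Network: 59.75.252.192
Broadcast: 59.75.252.255
First usable = network + 1
Last usable = broadcast - 1
Range: 59.75.252.193 to 59.75.252.254


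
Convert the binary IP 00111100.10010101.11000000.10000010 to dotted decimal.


00111100 = 60
10010101 = 149
11000000 = 192
10000010 = 130
IP: 60.149.192.130


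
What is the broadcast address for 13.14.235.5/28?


Network: 13.14.235.0/28
Host bits = 4
Set all host bits to 1:
Broadcast: 13.14.235.15


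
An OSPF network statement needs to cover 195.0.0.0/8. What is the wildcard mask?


Subnet mask: 255.0.0.0
Wildcard = 255.255.255.255 - subnet mask
255 - 255 = 0
255 - 0 = 255
255 - 0 = 255
255 - 0 = 255
Wildcard: 0.255.255.255


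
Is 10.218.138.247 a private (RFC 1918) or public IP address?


RFC 1918 private ranges:
  10.0.0.0/8 (10.0.0.0 - 10.255.255.255)
  172.16.0.0/12 (172.16.0.0 - 172.31.255.255)
  192.168.0.0/16 (192.168.0.0 - 192.168.255.255)
Private (in 10.0.0.0/8)


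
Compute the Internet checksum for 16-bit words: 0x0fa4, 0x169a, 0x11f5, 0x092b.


Sum all words (with carry folding):
+ 0x0fa4 = 0x0fa4
+ 0x169a = 0x263e
+ 0x11f5 = 0x3833
+ 0x092b = 0x415e
One's complement: ~0x415e
Checksum = 0xbea1


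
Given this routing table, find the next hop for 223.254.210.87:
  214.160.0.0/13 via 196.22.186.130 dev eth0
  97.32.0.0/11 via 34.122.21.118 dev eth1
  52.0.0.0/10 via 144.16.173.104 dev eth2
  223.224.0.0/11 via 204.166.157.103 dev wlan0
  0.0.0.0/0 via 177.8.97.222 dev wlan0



Longest prefix match for 223.254.210.87:
  /13 214.160.0.0: no
  /11 97.32.0.0: no
  /10 52.0.0.0: no
  /11 223.224.0.0: MATCH
  /0 0.0.0.0: MATCH
Selected: next-hop 204.166.157.103 via wlan0 (matched /11)


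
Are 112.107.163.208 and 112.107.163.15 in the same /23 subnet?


Mask: 255.255.254.0
112.107.163.208 AND mask = 112.107.162.0
112.107.163.15 AND mask = 112.107.162.0
Yes, same subnet (112.107.162.0)


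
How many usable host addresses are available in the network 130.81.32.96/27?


Host bits = 32 - 27 = 5
Total addresses = 2^5 = 32
Usable = total - 2 (network and broadcast)
Usable hosts: 30


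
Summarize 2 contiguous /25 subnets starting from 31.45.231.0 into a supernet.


Original prefix: /25
Number of subnets: 2 = 2^1
New prefix = 25 - 1 = 24
Supernet: 31.45.231.0/24


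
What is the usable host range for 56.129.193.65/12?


Network: 56.128.0.0
Broadcast: 56.143.255.255
First usable = network + 1
Last usable = broadcast - 1
Range: 56.128.0.1 to 56.143.255.254


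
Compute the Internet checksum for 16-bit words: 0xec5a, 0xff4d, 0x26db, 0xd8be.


Sum all words (with carry folding):
+ 0xec5a = 0xec5a
+ 0xff4d = 0xeba8
+ 0x26db = 0x1284
+ 0xd8be = 0xeb42
One's complement: ~0xeb42
Checksum = 0x14bd


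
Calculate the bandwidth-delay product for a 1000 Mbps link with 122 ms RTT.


BDP = bandwidth * RTT
= 1000 Mbps * 122 ms
= 1000 * 1e6 * 122 / 1000 bits
= 122000000 bits
= 15250000 bytes
= 14892.5781 KB
BDP = 122000000 bits (15250000 bytes)


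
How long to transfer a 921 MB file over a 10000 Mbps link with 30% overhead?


Effective throughput = 10000 * (1 - 30/100) = 7000 Mbps
File size in Mb = 921 * 8 = 7368 Mb
Time = 7368 / 7000
Time = 1.0526 seconds


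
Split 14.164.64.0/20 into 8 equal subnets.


New prefix = 20 + 3 = 23
Each subnet has 512 addresses
  14.164.64.0/23
  14.164.66.0/23
  14.164.68.0/23
  14.164.70.0/23
  14.164.72.0/23
  14.164.74.0/23
  14.164.76.0/23
  14.164.78.0/23
Subnets: 14.164.64.0/23, 14.164.66.0/23, 14.164.68.0/23, 14.164.70.0/23, 14.164.72.0/23, 14.164.74.0/23, 14.164.76.0/23, 14.164.78.0/23


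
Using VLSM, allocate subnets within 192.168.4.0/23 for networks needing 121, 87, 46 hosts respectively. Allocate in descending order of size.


121 hosts -> /25 (126 usable): 192.168.4.0/25
87 hosts -> /25 (126 usable): 192.168.4.128/25
46 hosts -> /26 (62 usable): 192.168.5.0/26
Allocation: 192.168.4.0/25 (121 hosts, 126 usable); 192.168.4.128/25 (87 hosts, 126 usable); 192.168.5.0/26 (46 hosts, 62 usable)


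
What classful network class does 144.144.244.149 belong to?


First octet: 144
Binary: 10010000
10xxxxxx -> Class B (128-191)
Class B, default mask 255.255.0.0 (/16)


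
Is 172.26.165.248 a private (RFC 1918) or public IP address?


RFC 1918 private ranges:
  10.0.0.0/8 (10.0.0.0 - 10.255.255.255)
  172.16.0.0/12 (172.16.0.0 - 172.31.255.255)
  192.168.0.0/16 (192.168.0.0 - 192.168.255.255)
Private (in 172.16.0.0/12)


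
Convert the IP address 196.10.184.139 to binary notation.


196 = 11000100
10 = 00001010
184 = 10111000
139 = 10001011
Binary: 11000100.00001010.10111000.10001011


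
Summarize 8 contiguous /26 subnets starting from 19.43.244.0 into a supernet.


Original prefix: /26
Number of subnets: 8 = 2^3
New prefix = 26 - 3 = 23
Supernet: 19.43.244.0/23
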